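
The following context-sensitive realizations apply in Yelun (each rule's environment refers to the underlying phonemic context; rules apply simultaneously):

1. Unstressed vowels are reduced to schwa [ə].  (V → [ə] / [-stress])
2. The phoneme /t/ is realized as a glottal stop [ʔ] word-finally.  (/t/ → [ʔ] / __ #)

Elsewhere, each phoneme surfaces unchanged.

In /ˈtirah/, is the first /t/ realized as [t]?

/t/ (word-initial) fails the environment for rule 2, so it stays [t].
The actual realization is [t], which matches [t].

Yes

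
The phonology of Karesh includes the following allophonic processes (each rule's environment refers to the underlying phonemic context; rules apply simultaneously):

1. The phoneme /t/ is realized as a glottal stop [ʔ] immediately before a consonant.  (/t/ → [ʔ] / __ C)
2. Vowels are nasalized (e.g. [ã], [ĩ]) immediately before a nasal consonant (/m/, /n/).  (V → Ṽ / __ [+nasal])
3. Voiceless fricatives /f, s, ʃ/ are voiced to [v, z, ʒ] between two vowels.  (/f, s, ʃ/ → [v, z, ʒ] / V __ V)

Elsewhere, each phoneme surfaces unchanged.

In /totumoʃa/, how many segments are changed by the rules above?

2

Segments that undergo a rule: /u/ → [ũ] (rule 2); /ʃ/ → [ʒ] (rule 3).
All other segments surface unchanged.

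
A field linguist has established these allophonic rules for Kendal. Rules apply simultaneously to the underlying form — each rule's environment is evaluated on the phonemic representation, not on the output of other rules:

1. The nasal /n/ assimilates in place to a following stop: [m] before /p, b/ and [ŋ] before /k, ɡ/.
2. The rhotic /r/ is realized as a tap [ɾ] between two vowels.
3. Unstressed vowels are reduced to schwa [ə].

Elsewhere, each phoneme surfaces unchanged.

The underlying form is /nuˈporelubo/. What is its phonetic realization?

[nəˈpoɾələbə]

/n/ (word-initial) fails the environment for rule 1, so it stays [n].
/u/ — between /n/ and /p/, in an unstressed syllable — surfaces as [ə] (rule 3).
/p/ stays [p].
/o/ (between /p/ and /r/) is in the target of rule 3 but the environment (in an unstressed syllable) is not met → [o].
/r/ (between /o/ and /e/): between two vowels, so rule 2 applies → [ɾ].
Rule 3 applies to /e/ (between /r/ and /l/: in an unstressed syllable) → [ə].
/l/ (between /e/ and /u/) is unaffected → [l].
/u/ (between /l/ and /b/): in an unstressed syllable, so rule 3 applies → [ə].
/b/ — not in any rule's target class → [b].
Rule 3 applies to /o/ (word-final: in an unstressed syllable) → [ə].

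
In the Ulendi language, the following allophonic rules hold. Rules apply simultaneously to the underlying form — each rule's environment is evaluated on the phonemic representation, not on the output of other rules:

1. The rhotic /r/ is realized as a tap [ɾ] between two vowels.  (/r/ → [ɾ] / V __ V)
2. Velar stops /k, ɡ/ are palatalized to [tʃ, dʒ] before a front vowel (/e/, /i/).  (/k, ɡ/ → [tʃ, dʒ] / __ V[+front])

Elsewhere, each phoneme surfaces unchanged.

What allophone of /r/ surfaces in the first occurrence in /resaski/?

/r/ — word-initial; rule 1 does not apply here → [r].

[r]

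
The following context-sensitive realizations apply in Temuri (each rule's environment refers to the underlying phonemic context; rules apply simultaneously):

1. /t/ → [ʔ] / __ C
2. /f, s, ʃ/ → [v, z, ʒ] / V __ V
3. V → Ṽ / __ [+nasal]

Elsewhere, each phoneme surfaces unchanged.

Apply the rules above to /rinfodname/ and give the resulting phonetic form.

/r/ — not in any rule's target class → [r].
/i/ meets the environment for rule 3 (before a nasal consonant) → [ĩ].
/n/ (between /i/ and /f/) is unaffected → [n].
/f/ (between /n/ and /o/) fails the environment for rule 2, so it stays [f].
/o/ (between /f/ and /d/) is in the target of rule 3 but the environment (before a nasal consonant) is not met → [o].
/d/ (between /o/ and /n/) is unaffected → [d].
/n/ — not in any rule's target class → [n].
/a/ (between /n/ and /m/) occurs before a nasal consonant → [ã] by rule 3.
/m/ — not in any rule's target class → [m].
/e/ — word-final; rule 3 does not apply here → [e].

[rĩnfodnãme]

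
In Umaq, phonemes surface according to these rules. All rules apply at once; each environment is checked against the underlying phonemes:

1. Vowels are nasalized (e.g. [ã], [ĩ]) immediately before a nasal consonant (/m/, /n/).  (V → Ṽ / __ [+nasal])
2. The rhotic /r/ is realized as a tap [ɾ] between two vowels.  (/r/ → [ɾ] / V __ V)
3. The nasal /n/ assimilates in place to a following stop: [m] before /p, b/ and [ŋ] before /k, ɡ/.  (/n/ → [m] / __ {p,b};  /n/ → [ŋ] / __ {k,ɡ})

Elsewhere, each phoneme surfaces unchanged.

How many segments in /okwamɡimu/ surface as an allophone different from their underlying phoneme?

Segments that undergo a rule: /a/ → [ã] (rule 1); /i/ → [ĩ] (rule 1).
All other segments surface unchanged.

2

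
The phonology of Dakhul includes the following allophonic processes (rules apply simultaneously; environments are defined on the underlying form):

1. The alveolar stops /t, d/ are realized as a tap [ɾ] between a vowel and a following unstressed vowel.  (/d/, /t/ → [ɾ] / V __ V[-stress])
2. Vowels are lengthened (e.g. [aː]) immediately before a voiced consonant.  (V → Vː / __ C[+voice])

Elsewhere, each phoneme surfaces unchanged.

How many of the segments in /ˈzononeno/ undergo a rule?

Segments that undergo a rule: /o/ → [oː] (rule 2); /o/ → [oː] (rule 2); /e/ → [eː] (rule 2).
All other segments surface unchanged.

3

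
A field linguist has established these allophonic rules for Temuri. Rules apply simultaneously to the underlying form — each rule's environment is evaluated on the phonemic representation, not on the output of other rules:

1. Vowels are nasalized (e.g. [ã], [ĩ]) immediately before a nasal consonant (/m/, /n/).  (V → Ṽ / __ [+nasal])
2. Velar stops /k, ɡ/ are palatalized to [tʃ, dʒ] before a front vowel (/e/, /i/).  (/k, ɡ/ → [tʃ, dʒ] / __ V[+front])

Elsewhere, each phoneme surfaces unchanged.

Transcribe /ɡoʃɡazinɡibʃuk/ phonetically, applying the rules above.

/ɡ/ (word-initial): rule 2 targets it, but not before a front vowel → unchanged [ɡ].
/o/ — between /ɡ/ and /ʃ/; rule 1 does not apply here → [o].
/ɡ/ — between /ʃ/ and /a/; rule 2 does not apply here → [ɡ].
/a/ — between /ɡ/ and /z/; rule 1 does not apply here → [a].
Rule 1 applies to /i/ (between /z/ and /n/: before a nasal consonant) → [ĩ].
Rule 2 applies to /ɡ/ (between /n/ and /i/: before a front vowel) → [dʒ].
/i/ (between /ɡ/ and /b/) is in the target of rule 1 but the environment (before a nasal consonant) is not met → [i].
/u/ (between /ʃ/ and /k/) fails the environment for rule 1, so it stays [u].
/k/ (word-final) is in the target of rule 2 but the environment (before a front vowel) is not met → [k].

[ɡoʃɡazĩndʒibʃuk]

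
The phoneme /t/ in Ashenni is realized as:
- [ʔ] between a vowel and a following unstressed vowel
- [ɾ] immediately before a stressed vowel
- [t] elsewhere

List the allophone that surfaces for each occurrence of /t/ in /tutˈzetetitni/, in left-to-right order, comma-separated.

[t], [t], [ʔ], [ʔ], [t]

Occurrence 1 (position 1): no conditioning environment matches → elsewhere allophone [t].
Occurrence 2 (position 3): no conditioning environment matches → elsewhere allophone [t].
Occurrence 3 (position 6): between a vowel and a following unstressed vowel → [ʔ].
Occurrence 4 (position 8): between a vowel and a following unstressed vowel → [ʔ].
Occurrence 5 (position 10): no conditioning environment matches → elsewhere allophone [t].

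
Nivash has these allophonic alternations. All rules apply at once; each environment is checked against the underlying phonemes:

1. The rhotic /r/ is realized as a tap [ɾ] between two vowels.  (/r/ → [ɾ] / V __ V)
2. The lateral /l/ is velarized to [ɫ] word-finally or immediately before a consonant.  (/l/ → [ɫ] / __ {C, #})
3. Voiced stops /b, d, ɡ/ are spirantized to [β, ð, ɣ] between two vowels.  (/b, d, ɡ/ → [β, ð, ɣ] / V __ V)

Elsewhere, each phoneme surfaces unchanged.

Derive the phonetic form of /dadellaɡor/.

[daðeɫlaɣor]

/d/ (word-initial) is in the target of rule 3 but the environment (between two vowels) is not met → [d].
/a/ (between /d/ and /d/): no rule targets it → [a].
Rule 3 applies to /d/ (between /a/ and /e/: between two vowels) → [ð].
/e/ stays [e].
Rule 2 applies to /l/ (between /e/ and /l/: word-finally or immediately before a consonant) → [ɫ].
/l/ — between /l/ and /a/; rule 2 does not apply here → [l].
/a/ (between /l/ and /ɡ/): no rule targets it → [a].
Rule 3 applies to /ɡ/ (between /a/ and /o/: between two vowels) → [ɣ].
/o/ stays [o].
/r/ — word-final; rule 1 does not apply here → [r].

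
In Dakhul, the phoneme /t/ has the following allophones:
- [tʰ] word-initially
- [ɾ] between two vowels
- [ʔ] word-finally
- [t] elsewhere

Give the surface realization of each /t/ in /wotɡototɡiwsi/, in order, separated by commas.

Occurrence 1 (position 3): no conditioning environment matches → elsewhere allophone [t].
Occurrence 2 (position 6): between two vowels → [ɾ].
Occurrence 3 (position 8): no conditioning environment matches → elsewhere allophone [t].

[t], [ɾ], [t]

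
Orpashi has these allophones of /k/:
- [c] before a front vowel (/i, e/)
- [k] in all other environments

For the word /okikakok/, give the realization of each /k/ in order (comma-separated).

Occurrence 1 (position 2): before a front vowel → [c].
Occurrence 2 (position 4): no conditioning environment matches → elsewhere allophone [k].
Occurrence 3 (position 6): no conditioning environment matches → elsewhere allophone [k].
Occurrence 4 (position 8): no conditioning environment matches → elsewhere allophone [k].

[c], [k], [k], [k]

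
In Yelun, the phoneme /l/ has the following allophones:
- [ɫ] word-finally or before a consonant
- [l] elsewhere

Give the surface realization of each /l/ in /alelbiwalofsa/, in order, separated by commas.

Occurrence 1 (position 2): no conditioning environment matches → elsewhere allophone [l].
Occurrence 2 (position 4): word-finally or before a consonant → [ɫ].
Occurrence 3 (position 9): no conditioning environment matches → elsewhere allophone [l].

[l], [ɫ], [l]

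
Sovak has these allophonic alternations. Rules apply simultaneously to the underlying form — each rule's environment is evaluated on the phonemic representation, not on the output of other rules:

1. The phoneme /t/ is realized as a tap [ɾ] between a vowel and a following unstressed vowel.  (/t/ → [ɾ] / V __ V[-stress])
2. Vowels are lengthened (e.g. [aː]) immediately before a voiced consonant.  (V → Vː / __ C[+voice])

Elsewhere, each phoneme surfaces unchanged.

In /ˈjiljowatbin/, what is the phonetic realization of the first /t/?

/t/ (between /a/ and /b/) fails the environment for rule 1, so it stays [t].

[t]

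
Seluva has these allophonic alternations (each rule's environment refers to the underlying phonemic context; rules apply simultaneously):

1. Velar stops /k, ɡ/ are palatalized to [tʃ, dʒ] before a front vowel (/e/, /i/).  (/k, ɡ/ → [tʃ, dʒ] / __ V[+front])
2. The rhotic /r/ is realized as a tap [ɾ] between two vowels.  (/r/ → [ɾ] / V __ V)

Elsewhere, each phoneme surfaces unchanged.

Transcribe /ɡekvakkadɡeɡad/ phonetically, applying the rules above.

[dʒekvakkaddʒeɡad]

/ɡ/ — word-initial, before a front vowel — surfaces as [dʒ] (rule 1).
/e/ stays [e].
/k/ — between /e/ and /v/; rule 1 does not apply here → [k].
/v/ stays [v].
/a/ (between /v/ and /k/) is unaffected → [a].
/k/ — between /a/ and /k/; rule 1 does not apply here → [k].
/k/ — between /k/ and /a/; rule 1 does not apply here → [k].
/a/ (between /k/ and /d/): no rule targets it → [a].
/d/ stays [d].
/ɡ/ (between /d/ and /e/): before a front vowel, so rule 1 applies → [dʒ].
/e/ stays [e].
/ɡ/ (between /e/ and /a/): rule 1 targets it, but not before a front vowel → unchanged [ɡ].
/a/ — not in any rule's target class → [a].
/d/ — not in any rule's target class → [d].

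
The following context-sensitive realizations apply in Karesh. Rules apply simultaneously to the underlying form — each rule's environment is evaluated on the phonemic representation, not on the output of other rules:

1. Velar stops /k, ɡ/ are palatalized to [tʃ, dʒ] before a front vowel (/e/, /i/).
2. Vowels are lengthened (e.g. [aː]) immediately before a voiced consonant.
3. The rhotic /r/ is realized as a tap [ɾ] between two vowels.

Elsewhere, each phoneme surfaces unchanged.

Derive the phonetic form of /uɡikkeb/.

/u/ (word-initial) occurs before a voiced consonant → [uː] by rule 2.
/ɡ/ (between /u/ and /i/): before a front vowel, so rule 1 applies → [dʒ].
/i/ (between /ɡ/ and /k/) fails the environment for rule 2, so it stays [i].
/k/ — between /i/ and /k/; rule 1 does not apply here → [k].
Rule 1 applies to /k/ (between /k/ and /e/: before a front vowel) → [tʃ].
Rule 2 applies to /e/ (between /k/ and /b/: before a voiced consonant) → [eː].

[uːdʒiktʃeːb]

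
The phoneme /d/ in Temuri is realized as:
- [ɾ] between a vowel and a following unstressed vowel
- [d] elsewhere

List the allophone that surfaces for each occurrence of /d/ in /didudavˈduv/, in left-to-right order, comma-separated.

[d], [ɾ], [ɾ], [d]

Occurrence 1 (position 1): no conditioning environment matches → elsewhere allophone [d].
Occurrence 2 (position 3): between a vowel and a following unstressed vowel → [ɾ].
Occurrence 3 (position 5): between a vowel and a following unstressed vowel → [ɾ].
Occurrence 4 (position 8): no conditioning environment matches → elsewhere allophone [d].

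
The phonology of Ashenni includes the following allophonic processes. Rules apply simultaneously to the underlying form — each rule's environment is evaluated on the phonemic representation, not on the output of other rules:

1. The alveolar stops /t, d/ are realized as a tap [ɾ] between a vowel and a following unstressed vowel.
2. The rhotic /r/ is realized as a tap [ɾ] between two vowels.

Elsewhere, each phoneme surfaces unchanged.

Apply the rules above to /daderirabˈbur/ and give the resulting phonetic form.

[daɾeɾiɾabˈbur]

/d/ — word-initial; rule 1 does not apply here → [d].
/a/ (between /d/ and /d/) is unaffected → [a].
Rule 1 applies to /d/ (between /a/ and /e/: between a vowel and a following unstressed vowel) → [ɾ].
/e/ stays [e].
/r/ — between /e/ and /i/, between two vowels — surfaces as [ɾ] (rule 2).
/i/ stays [i].
/r/ — between /i/ and /a/, between two vowels — surfaces as [ɾ] (rule 2).
/a/ (between /r/ and /b/): no rule targets it → [a].
/b/ (between /a/ and /b/) is unaffected → [b].
/b/ (between /b/ and /u/): no rule targets it → [b].
/u/ stays [u].
/r/ — word-final; rule 2 does not apply here → [r].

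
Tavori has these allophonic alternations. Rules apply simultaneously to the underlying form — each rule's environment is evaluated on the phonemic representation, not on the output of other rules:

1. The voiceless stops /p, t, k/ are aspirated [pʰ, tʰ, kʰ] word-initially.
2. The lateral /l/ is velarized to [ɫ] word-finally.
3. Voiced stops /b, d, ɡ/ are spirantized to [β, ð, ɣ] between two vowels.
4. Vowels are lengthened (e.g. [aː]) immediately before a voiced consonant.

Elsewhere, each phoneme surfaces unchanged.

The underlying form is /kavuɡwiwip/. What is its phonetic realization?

[kʰaːvuːɡwiːwip]

/k/ (word-initial): word-initially, so rule 1 applies → [kʰ].
/a/ — between /k/ and /v/, before a voiced consonant — surfaces as [aː] (rule 4).
/v/ (between /a/ and /u/): no rule targets it → [v].
/u/ meets the environment for rule 4 (before a voiced consonant) → [uː].
/ɡ/ (between /u/ and /w/) fails the environment for rule 3, so it stays [ɡ].
/w/ (between /ɡ/ and /i/) is unaffected → [w].
Rule 4 applies to /i/ (between /w/ and /w/: before a voiced consonant) → [iː].
/w/ stays [w].
/i/ (between /w/ and /p/): rule 4 targets it, but not before a voiced consonant → unchanged [i].
/p/ (word-final): rule 1 targets it, but not word-initially → unchanged [p].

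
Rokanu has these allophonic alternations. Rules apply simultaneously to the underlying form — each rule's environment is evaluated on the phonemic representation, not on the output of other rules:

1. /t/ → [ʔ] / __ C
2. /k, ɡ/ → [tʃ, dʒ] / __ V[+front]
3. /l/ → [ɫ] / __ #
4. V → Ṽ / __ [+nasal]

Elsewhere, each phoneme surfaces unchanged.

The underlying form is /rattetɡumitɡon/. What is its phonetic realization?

/r/ stays [r].
/a/ (between /r/ and /t/): rule 4 targets it, but not before a nasal consonant → unchanged [a].
Rule 1 applies to /t/ (between /a/ and /t/: immediately before a consonant) → [ʔ].
/t/ (between /t/ and /e/): rule 1 targets it, but not immediately before a consonant → unchanged [t].
/e/ (between /t/ and /t/): rule 4 targets it, but not before a nasal consonant → unchanged [e].
/t/ (between /e/ and /ɡ/) occurs immediately before a consonant → [ʔ] by rule 1.
/ɡ/ (between /t/ and /u/) is in the target of rule 2 but the environment (before a front vowel) is not met → [ɡ].
/u/ (between /ɡ/ and /m/) occurs before a nasal consonant → [ũ] by rule 4.
/m/ — not in any rule's target class → [m].
/i/ (between /m/ and /t/): rule 4 targets it, but not before a nasal consonant → unchanged [i].
Rule 1 applies to /t/ (between /i/ and /ɡ/: immediately before a consonant) → [ʔ].
/ɡ/ — between /t/ and /o/; rule 2 does not apply here → [ɡ].
/o/ meets the environment for rule 4 (before a nasal consonant) → [õ].
/n/ stays [n].

[raʔteʔɡũmiʔɡõn]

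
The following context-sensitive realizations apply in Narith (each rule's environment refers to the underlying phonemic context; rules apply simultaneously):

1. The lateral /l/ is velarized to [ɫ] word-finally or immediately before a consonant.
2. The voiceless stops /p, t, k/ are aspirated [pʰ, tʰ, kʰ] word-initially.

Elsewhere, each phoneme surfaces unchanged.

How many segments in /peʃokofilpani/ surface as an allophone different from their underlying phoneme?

Segments that undergo a rule: /p/ → [pʰ] (rule 2); /l/ → [ɫ] (rule 1).
All other segments surface unchanged.

2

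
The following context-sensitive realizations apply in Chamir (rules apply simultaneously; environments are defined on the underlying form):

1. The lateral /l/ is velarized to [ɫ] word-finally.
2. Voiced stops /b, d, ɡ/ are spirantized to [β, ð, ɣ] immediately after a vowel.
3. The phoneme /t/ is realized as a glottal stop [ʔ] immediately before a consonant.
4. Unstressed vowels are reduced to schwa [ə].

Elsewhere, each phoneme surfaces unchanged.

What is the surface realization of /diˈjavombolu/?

/d/ (word-initial): rule 2 targets it, but not immediately after a vowel → unchanged [d].
/i/ (between /d/ and /j/) occurs in an unstressed syllable → [ə] by rule 4.
/a/ (between /j/ and /v/) is in the target of rule 4 but the environment (in an unstressed syllable) is not met → [a].
/o/ (between /v/ and /m/) occurs in an unstressed syllable → [ə] by rule 4.
/b/ (between /m/ and /o/) is in the target of rule 2 but the environment (immediately after a vowel) is not met → [b].
/o/ — between /b/ and /l/, in an unstressed syllable — surfaces as [ə] (rule 4).
/l/ (between /o/ and /u/) fails the environment for rule 1, so it stays [l].
/u/ (word-final) occurs in an unstressed syllable → [ə] by rule 4.

[dəˈjavəmbələ]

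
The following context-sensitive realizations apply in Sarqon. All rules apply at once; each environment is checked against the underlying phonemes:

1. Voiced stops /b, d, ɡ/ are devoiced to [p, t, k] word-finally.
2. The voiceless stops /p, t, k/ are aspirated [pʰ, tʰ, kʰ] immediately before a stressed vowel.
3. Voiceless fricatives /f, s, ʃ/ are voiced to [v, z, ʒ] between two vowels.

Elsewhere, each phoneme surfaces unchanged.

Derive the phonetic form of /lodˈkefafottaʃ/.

[lodˈkʰevavottaʃ]

/l/ stays [l].
/o/ — not in any rule's target class → [o].
/d/ (between /o/ and /k/): rule 1 targets it, but not word-finally → unchanged [d].
/k/ (between /d/ and /e/): immediately before a stressed vowel, so rule 2 applies → [kʰ].
/e/ (between /k/ and /f/): no rule targets it → [e].
/f/ meets the environment for rule 3 (between two vowels) → [v].
/a/ (between /f/ and /f/) is unaffected → [a].
/f/ — between /a/ and /o/, between two vowels — surfaces as [v] (rule 3).
/o/ stays [o].
/t/ (between /o/ and /t/) fails the environment for rule 2, so it stays [t].
/t/ (between /t/ and /a/) fails the environment for rule 2, so it stays [t].
/a/ — not in any rule's target class → [a].
/ʃ/ (word-final): rule 3 targets it, but not between two vowels → unchanged [ʃ].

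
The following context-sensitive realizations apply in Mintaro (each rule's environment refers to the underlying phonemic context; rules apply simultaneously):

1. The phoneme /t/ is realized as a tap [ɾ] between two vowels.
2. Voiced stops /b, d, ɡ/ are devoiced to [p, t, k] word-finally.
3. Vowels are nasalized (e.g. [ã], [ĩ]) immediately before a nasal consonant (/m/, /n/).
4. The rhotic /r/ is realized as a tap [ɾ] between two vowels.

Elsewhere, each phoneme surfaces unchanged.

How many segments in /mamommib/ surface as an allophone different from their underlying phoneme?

Segments that undergo a rule: /a/ → [ã] (rule 3); /o/ → [õ] (rule 3); /b/ → [p] (rule 2).
All other segments surface unchanged.

3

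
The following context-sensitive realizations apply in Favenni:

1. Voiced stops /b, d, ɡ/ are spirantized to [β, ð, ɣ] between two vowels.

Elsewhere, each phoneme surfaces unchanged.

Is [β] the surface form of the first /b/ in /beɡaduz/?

/b/ (word-initial) fails the environment for rule 1, so it stays [b].
The actual realization is [b], not [β].

No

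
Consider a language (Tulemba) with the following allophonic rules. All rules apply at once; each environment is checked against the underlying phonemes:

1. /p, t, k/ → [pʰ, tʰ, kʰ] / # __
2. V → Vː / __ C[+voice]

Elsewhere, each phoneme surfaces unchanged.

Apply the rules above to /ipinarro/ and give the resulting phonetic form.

/i/ (word-initial) fails the environment for rule 2, so it stays [i].
/p/ — between /i/ and /i/; rule 1 does not apply here → [p].
/i/ (between /p/ and /n/) occurs before a voiced consonant → [iː] by rule 2.
/n/ (between /i/ and /a/): no rule targets it → [n].
/a/ (between /n/ and /r/) occurs before a voiced consonant → [aː] by rule 2.
/r/ (between /a/ and /r/): no rule targets it → [r].
/r/ — not in any rule's target class → [r].
/o/ (word-final) is in the target of rule 2 but the environment (before a voiced consonant) is not met → [o].

[ipiːnaːrro]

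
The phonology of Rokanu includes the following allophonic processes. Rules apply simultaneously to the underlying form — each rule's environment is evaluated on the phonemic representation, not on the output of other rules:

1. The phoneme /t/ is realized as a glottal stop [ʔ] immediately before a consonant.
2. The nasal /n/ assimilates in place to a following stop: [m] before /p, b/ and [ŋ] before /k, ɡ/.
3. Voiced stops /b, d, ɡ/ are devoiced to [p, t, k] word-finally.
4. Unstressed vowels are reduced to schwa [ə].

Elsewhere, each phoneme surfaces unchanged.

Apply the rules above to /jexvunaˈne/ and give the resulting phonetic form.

[jəxvənəˈne]

/j/ — not in any rule's target class → [j].
Rule 4 applies to /e/ (between /j/ and /x/: in an unstressed syllable) → [ə].
/x/ — not in any rule's target class → [x].
/v/ — not in any rule's target class → [v].
/u/ (between /v/ and /n/) occurs in an unstressed syllable → [ə] by rule 4.
/n/ (between /u/ and /a/): rule 2 targets it, but not before a labial or velar stop → unchanged [n].
Rule 4 applies to /a/ (between /n/ and /n/: in an unstressed syllable) → [ə].
/n/ (between /a/ and /e/) fails the environment for rule 2, so it stays [n].
/e/ (word-final) fails the environment for rule 4, so it stays [e].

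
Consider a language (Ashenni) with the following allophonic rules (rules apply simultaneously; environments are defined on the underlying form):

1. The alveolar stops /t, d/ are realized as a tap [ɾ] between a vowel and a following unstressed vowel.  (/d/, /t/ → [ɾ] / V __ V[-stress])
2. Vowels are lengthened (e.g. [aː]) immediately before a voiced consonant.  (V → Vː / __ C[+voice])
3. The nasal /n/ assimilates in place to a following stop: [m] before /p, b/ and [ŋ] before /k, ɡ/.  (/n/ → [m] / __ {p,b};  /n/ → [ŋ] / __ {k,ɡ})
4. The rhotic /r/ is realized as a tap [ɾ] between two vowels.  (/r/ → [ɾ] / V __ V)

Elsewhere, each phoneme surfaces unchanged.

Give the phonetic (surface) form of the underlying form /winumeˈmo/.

/w/ (word-initial) is unaffected → [w].
/i/ — between /w/ and /n/, before a voiced consonant — surfaces as [iː] (rule 2).
/n/ (between /i/ and /u/) fails the environment for rule 3, so it stays [n].
/u/ meets the environment for rule 2 (before a voiced consonant) → [uː].
/m/ (between /u/ and /e/) is unaffected → [m].
/e/ (between /m/ and /m/): before a voiced consonant, so rule 2 applies → [eː].
/m/ — not in any rule's target class → [m].
/o/ (word-final) fails the environment for rule 2, so it stays [o].

[wiːnuːmeːˈmo]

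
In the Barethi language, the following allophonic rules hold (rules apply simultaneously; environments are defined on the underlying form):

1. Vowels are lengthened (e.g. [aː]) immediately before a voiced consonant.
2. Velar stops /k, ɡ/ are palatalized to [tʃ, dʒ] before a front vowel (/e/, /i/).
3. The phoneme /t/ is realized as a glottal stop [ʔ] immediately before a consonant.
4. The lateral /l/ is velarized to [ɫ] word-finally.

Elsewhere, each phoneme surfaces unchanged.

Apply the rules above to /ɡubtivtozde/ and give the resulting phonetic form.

[ɡuːbtiːvtoːzde]

/ɡ/ (word-initial) fails the environment for rule 2, so it stays [ɡ].
/u/ (between /ɡ/ and /b/): before a voiced consonant, so rule 1 applies → [uː].
/b/ stays [b].
/t/ (between /b/ and /i/) is in the target of rule 3 but the environment (immediately before a consonant) is not met → [t].
/i/ meets the environment for rule 1 (before a voiced consonant) → [iː].
/v/ stays [v].
/t/ — between /v/ and /o/; rule 3 does not apply here → [t].
/o/ (between /t/ and /z/) occurs before a voiced consonant → [oː] by rule 1.
/z/ — not in any rule's target class → [z].
/d/ (between /z/ and /e/): no rule targets it → [d].
/e/ (word-final) is in the target of rule 1 but the environment (before a voiced consonant) is not met → [e].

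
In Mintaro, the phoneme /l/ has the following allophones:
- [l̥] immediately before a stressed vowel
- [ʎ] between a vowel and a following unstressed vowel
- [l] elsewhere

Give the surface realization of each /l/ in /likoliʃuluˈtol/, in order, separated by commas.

Occurrence 1 (position 1): no conditioning environment matches → elsewhere allophone [l].
Occurrence 2 (position 5): between a vowel and a following unstressed vowel → [ʎ].
Occurrence 3 (position 9): between a vowel and a following unstressed vowel → [ʎ].
Occurrence 4 (position 13): no conditioning environment matches → elsewhere allophone [l].

[l], [ʎ], [ʎ], [l]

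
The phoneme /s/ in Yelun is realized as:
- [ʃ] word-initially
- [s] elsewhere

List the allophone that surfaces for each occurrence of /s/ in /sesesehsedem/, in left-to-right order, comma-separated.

Occurrence 1 (position 1): word-initially → [ʃ].
Occurrence 2 (position 3): no conditioning environment matches → elsewhere allophone [s].
Occurrence 3 (position 5): no conditioning environment matches → elsewhere allophone [s].
Occurrence 4 (position 8): no conditioning environment matches → elsewhere allophone [s].

[ʃ], [s], [s], [s]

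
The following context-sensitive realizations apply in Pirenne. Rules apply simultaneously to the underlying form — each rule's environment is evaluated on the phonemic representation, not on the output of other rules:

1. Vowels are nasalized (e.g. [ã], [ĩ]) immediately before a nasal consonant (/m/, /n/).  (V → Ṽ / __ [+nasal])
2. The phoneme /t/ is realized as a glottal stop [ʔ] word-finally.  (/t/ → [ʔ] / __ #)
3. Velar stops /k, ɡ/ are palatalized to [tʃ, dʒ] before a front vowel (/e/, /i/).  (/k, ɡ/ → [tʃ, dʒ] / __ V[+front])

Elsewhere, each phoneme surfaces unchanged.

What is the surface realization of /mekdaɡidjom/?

[mekdadʒidjõm]

/e/ (between /m/ and /k/) is in the target of rule 1 but the environment (before a nasal consonant) is not met → [e].
/k/ (between /e/ and /d/): rule 3 targets it, but not before a front vowel → unchanged [k].
/a/ (between /d/ and /ɡ/): rule 1 targets it, but not before a nasal consonant → unchanged [a].
/ɡ/ (between /a/ and /i/) occurs before a front vowel → [dʒ] by rule 3.
/i/ (between /ɡ/ and /d/) fails the environment for rule 1, so it stays [i].
Rule 1 applies to /o/ (between /j/ and /m/: before a nasal consonant) → [õ].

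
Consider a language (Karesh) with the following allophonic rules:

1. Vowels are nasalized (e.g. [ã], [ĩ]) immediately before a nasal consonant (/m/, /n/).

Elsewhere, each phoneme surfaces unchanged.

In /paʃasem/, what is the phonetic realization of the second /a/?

[a]

/a/ (between /ʃ/ and /s/) is in the target of rule 1 but the environment (before a nasal consonant) is not met → [a].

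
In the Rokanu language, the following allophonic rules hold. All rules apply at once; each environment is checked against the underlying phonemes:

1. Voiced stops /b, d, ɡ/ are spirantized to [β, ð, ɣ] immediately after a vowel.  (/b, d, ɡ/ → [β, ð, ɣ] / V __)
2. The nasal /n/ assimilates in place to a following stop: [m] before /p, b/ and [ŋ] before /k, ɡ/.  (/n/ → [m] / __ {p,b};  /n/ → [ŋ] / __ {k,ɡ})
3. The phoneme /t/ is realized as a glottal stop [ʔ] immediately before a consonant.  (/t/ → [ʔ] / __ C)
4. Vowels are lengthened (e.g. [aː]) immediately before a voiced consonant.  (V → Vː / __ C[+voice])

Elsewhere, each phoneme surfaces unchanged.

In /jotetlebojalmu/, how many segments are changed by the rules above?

Segments that undergo a rule: /t/ → [ʔ] (rule 3); /e/ → [eː] (rule 4); /b/ → [β] (rule 1); /o/ → [oː] (rule 4); /a/ → [aː] (rule 4).
All other segments surface unchanged.

5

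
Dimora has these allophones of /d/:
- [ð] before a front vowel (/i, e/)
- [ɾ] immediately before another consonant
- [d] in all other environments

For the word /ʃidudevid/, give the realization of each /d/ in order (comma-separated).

[d], [ð], [d]

Occurrence 1 (position 3): no conditioning environment matches → elsewhere allophone [d].
Occurrence 2 (position 5): before a front vowel (/i, e/) → [ð].
Occurrence 3 (position 9): no conditioning environment matches → elsewhere allophone [d].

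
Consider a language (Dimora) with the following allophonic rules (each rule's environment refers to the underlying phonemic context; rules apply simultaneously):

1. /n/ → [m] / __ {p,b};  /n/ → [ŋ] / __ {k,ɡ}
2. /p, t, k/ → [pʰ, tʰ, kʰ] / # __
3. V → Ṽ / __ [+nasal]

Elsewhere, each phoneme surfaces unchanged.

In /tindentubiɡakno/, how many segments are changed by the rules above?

3

Segments that undergo a rule: /t/ → [tʰ] (rule 2); /i/ → [ĩ] (rule 3); /e/ → [ẽ] (rule 3).
All other segments surface unchanged.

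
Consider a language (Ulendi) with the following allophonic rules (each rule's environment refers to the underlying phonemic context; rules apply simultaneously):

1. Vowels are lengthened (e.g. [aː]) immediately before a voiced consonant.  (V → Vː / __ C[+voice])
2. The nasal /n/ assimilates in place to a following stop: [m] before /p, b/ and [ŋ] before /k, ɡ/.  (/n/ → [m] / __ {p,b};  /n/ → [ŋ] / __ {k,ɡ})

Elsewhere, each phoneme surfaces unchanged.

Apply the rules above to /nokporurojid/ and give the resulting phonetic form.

/n/ (word-initial) is in the target of rule 2 but the environment (before a labial or velar stop) is not met → [n].
/o/ (between /n/ and /k/) fails the environment for rule 1, so it stays [o].
/k/ — not in any rule's target class → [k].
/p/ (between /k/ and /o/): no rule targets it → [p].
/o/ (between /p/ and /r/) occurs before a voiced consonant → [oː] by rule 1.
/r/ — not in any rule's target class → [r].
/u/ meets the environment for rule 1 (before a voiced consonant) → [uː].
/r/ stays [r].
/o/ (between /r/ and /j/) occurs before a voiced consonant → [oː] by rule 1.
/j/ (between /o/ and /i/) is unaffected → [j].
Rule 1 applies to /i/ (between /j/ and /d/: before a voiced consonant) → [iː].
/d/ — not in any rule's target class → [d].

[nokpoːruːroːjiːd]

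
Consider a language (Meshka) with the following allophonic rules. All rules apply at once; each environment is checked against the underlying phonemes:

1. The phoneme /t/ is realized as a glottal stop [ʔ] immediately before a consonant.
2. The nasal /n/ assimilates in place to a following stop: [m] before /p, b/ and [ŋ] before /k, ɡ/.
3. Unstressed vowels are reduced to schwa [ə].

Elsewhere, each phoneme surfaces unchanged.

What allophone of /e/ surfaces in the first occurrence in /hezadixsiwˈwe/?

Rule 3 applies to /e/ (between /h/ and /z/: in an unstressed syllable) → [ə].

[ə]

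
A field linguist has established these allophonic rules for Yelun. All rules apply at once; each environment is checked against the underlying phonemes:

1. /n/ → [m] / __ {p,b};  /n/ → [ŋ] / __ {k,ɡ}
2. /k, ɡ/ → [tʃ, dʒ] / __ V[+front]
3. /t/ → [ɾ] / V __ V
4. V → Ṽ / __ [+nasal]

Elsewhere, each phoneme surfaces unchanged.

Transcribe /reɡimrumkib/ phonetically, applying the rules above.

/r/ — not in any rule's target class → [r].
/e/ (between /r/ and /ɡ/) fails the environment for rule 4, so it stays [e].
/ɡ/ (between /e/ and /i/) occurs before a front vowel → [dʒ] by rule 2.
/i/ (between /ɡ/ and /m/) occurs before a nasal consonant → [ĩ] by rule 4.
/m/ stays [m].
/r/ (between /m/ and /u/) is unaffected → [r].
/u/ — between /r/ and /m/, before a nasal consonant — surfaces as [ũ] (rule 4).
/m/ (between /u/ and /k/) is unaffected → [m].
/k/ (between /m/ and /i/) occurs before a front vowel → [tʃ] by rule 2.
/i/ (between /k/ and /b/): rule 4 targets it, but not before a nasal consonant → unchanged [i].
/b/ stays [b].

[redʒĩmrũmtʃib]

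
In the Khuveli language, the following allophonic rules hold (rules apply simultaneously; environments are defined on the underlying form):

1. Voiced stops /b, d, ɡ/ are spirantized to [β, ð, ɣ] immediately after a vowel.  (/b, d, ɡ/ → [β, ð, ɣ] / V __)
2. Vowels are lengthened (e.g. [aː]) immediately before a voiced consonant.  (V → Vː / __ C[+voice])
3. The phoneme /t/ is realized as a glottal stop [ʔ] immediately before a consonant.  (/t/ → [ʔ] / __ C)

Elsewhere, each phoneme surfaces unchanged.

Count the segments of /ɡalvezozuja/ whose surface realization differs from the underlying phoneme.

Segments that undergo a rule: /a/ → [aː] (rule 2); /e/ → [eː] (rule 2); /o/ → [oː] (rule 2); /u/ → [uː] (rule 2).
All other segments surface unchanged.

4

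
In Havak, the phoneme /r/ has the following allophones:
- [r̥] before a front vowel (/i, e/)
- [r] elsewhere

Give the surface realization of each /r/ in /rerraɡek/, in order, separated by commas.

Occurrence 1 (position 1): before a front vowel (/i, e/) → [r̥].
Occurrence 2 (position 3): no conditioning environment matches → elsewhere allophone [r].
Occurrence 3 (position 4): no conditioning environment matches → elsewhere allophone [r].

[r̥], [r], [r]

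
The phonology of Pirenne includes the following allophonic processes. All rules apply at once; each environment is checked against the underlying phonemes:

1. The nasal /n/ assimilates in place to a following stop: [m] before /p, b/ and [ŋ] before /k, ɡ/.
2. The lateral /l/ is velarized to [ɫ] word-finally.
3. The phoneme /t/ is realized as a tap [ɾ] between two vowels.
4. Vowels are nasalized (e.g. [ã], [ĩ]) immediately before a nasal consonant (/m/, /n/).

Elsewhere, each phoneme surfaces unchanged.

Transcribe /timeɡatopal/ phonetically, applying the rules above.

[tĩmeɡaɾopaɫ]

/t/ (word-initial) is in the target of rule 3 but the environment (between two vowels) is not met → [t].
/i/ meets the environment for rule 4 (before a nasal consonant) → [ĩ].
/e/ (between /m/ and /ɡ/) fails the environment for rule 4, so it stays [e].
/a/ (between /ɡ/ and /t/) fails the environment for rule 4, so it stays [a].
/t/ (between /a/ and /o/) occurs between two vowels → [ɾ] by rule 3.
/o/ (between /t/ and /p/): rule 4 targets it, but not before a nasal consonant → unchanged [o].
/a/ — between /p/ and /l/; rule 4 does not apply here → [a].
/l/ meets the environment for rule 2 (word-finally) → [ɫ].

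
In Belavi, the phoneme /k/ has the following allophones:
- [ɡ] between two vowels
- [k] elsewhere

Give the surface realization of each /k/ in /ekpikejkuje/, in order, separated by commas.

Occurrence 1 (position 2): no conditioning environment matches → elsewhere allophone [k].
Occurrence 2 (position 5): between two vowels → [ɡ].
Occurrence 3 (position 8): no conditioning environment matches → elsewhere allophone [k].

[k], [ɡ], [k]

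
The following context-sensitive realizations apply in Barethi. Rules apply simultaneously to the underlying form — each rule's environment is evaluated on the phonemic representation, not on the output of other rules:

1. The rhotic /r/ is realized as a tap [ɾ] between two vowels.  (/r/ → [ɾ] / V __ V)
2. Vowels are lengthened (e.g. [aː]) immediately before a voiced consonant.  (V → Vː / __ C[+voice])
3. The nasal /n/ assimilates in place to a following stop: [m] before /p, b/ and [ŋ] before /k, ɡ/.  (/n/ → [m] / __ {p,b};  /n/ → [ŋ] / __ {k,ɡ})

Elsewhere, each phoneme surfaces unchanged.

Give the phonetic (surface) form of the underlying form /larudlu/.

/a/ meets the environment for rule 2 (before a voiced consonant) → [aː].
/r/ (between /a/ and /u/) occurs between two vowels → [ɾ] by rule 1.
/u/ (between /r/ and /d/): before a voiced consonant, so rule 2 applies → [uː].
/u/ — word-final; rule 2 does not apply here → [u].

[laːɾuːdlu]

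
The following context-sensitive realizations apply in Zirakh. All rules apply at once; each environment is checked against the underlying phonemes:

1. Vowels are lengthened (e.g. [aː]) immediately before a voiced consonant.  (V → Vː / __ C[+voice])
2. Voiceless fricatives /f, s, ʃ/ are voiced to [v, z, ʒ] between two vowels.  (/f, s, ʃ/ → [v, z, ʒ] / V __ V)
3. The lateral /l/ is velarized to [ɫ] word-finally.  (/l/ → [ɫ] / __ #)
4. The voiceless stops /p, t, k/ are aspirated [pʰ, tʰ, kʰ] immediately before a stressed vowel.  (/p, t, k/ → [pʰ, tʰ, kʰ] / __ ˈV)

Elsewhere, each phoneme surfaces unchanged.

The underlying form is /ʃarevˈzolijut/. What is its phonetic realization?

/ʃ/ (word-initial) fails the environment for rule 2, so it stays [ʃ].
/a/ meets the environment for rule 1 (before a voiced consonant) → [aː].
/r/ (between /a/ and /e/): no rule targets it → [r].
/e/ (between /r/ and /v/) occurs before a voiced consonant → [eː] by rule 1.
/v/ stays [v].
/z/ (between /v/ and /o/) is unaffected → [z].
Rule 1 applies to /o/ (between /z/ and /l/: before a voiced consonant) → [oː].
/l/ (between /o/ and /i/): rule 3 targets it, but not word-finally → unchanged [l].
/i/ (between /l/ and /j/) occurs before a voiced consonant → [iː] by rule 1.
/j/ (between /i/ and /u/) is unaffected → [j].
/u/ (between /j/ and /t/) is in the target of rule 1 but the environment (before a voiced consonant) is not met → [u].
/t/ (word-final): rule 4 targets it, but not immediately before a stressed vowel → unchanged [t].

[ʃaːreːvˈzoːliːjut]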